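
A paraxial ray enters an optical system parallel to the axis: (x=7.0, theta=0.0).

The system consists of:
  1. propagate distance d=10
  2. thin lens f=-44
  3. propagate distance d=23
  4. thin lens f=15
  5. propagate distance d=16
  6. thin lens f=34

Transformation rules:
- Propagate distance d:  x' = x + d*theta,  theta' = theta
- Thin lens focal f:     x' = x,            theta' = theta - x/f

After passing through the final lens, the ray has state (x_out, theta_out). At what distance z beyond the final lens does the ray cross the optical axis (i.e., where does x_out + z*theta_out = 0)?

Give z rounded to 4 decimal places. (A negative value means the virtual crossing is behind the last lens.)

Answer: 3.0304

Derivation:
Initial: x=7.0000 theta=0.0000
After 1 (propagate distance d=10): x=7.0000 theta=0.0000
After 2 (thin lens f=-44): x=7.0000 theta=7/44 (≈0.1591)
After 3 (propagate distance d=23): x=469/44 (≈10.6591) theta=7/44 (≈0.1591)
After 4 (thin lens f=15): x=469/44 (≈10.6591) theta=-91/165 (≈-0.5515)
After 5 (propagate distance d=16): x=1211/660 (≈1.8348) theta=-91/165 (≈-0.5515)
After 6 (thin lens f=34): x=1211/660 (≈1.8348) theta=-4529/7480 (≈-0.6055)
z_focus = -x_out/theta_out = -(1211/660)/(-4529/7480) = 5882/1941 ≈ 3.0304
Rounded to 4 decimal places: z = 3.0304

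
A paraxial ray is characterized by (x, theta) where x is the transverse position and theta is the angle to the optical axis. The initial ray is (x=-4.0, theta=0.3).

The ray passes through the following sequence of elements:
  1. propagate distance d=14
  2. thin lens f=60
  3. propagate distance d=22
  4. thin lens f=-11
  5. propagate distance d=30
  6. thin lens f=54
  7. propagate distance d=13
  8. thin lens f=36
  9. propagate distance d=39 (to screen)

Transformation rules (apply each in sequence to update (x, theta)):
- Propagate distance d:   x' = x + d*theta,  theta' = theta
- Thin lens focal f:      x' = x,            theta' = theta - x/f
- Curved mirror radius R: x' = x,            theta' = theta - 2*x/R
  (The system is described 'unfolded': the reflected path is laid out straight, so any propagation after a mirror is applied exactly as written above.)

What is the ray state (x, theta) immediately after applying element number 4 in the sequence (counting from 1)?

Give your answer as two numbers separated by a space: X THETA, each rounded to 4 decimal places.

Initial: x=-4.0000 theta=0.3000
After 1 (propagate distance d=14): x=0.2000 theta=0.3000
After 2 (thin lens f=60): x=0.2000 theta=89/300 (≈0.2967)
After 3 (propagate distance d=22): x=1009/150 (≈6.7267) theta=89/300 (≈0.2967)
After 4 (thin lens f=-11): x=1009/150 (≈6.7267) theta=999/1100 (≈0.9082)
Rounded to 4 decimal places: x = 6.7267, theta = 0.9082

Answer: 6.7267 0.9082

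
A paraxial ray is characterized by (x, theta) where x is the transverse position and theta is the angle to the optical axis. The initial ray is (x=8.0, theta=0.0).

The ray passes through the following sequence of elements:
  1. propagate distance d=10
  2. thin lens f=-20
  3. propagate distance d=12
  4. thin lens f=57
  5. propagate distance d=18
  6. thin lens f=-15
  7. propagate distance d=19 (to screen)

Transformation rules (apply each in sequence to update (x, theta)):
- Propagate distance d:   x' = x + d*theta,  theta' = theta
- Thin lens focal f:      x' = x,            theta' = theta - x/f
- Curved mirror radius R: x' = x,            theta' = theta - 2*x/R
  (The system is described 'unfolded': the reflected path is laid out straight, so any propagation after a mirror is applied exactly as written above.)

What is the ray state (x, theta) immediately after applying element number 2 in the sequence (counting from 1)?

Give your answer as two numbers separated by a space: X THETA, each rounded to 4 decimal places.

Answer: 8.0000 0.4000

Derivation:
Initial: x=8.0000 theta=0.0000
After 1 (propagate distance d=10): x=8.0000 theta=0.0000
After 2 (thin lens f=-20): x=8.0000 theta=0.4000
Rounded to 4 decimal places: x = 8.0000, theta = 0.4000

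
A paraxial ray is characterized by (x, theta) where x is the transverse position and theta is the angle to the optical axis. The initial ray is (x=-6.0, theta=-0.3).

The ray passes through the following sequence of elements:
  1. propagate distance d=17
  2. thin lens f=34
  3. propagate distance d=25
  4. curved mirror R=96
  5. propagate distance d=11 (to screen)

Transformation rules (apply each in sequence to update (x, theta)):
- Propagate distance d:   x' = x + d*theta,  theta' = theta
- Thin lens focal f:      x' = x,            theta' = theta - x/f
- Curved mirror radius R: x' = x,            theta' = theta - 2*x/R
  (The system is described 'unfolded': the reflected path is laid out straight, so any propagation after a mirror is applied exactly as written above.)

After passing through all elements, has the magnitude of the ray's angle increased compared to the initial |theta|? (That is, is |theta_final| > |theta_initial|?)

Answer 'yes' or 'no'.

Initial: x=-6.0000 theta=-0.3000
After 1 (propagate distance d=17): x=-11.1000 theta=-0.3000
After 2 (thin lens f=34): x=-11.1000 theta=9/340 (≈0.0265)
After 3 (propagate distance d=25): x=-3549/340 (≈-10.4382) theta=9/340 (≈0.0265)
After 4 (curved mirror R=96): x=-3549/340 (≈-10.4382) theta=1327/5440 (≈0.2439)
After 5 (propagate distance d=11 (to screen)): x=-42187/5440 (≈-7.7550) theta=1327/5440 (≈0.2439)
|theta_initial|=0.3000 |theta_final|=1327/5440 (≈0.2439) -> not increased

Answer: no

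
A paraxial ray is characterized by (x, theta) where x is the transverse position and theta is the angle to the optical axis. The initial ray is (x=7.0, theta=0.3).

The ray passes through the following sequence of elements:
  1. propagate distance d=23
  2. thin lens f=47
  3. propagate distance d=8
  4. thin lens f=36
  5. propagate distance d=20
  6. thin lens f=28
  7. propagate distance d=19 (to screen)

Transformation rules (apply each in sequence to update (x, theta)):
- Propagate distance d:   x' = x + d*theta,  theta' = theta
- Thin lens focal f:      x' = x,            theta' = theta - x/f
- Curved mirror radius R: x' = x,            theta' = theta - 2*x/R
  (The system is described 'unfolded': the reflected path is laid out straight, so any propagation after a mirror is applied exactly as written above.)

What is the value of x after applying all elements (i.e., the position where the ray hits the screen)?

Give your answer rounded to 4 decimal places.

Answer: -5.2553

Derivation:
Initial: x=7.0000 theta=0.3000
After 1 (propagate distance d=23): x=13.9000 theta=0.3000
After 2 (thin lens f=47): x=13.9000 theta=1/235 (≈0.0043)
After 3 (propagate distance d=8): x=6549/470 (≈13.9340) theta=1/235 (≈0.0043)
After 4 (thin lens f=36): x=6549/470 (≈13.9340) theta=-2159/5640 (≈-0.3828)
After 5 (propagate distance d=20): x=4426/705 (≈6.2780) theta=-2159/5640 (≈-0.3828)
After 6 (thin lens f=28): x=4426/705 (≈6.2780) theta=-4793/7896 (≈-0.6070)
After 7 (propagate distance d=19 (to screen)): x=-207479/39480 (≈-5.2553) theta=-4793/7896 (≈-0.6070)
Rounded to 4 decimal places: x = -5.2553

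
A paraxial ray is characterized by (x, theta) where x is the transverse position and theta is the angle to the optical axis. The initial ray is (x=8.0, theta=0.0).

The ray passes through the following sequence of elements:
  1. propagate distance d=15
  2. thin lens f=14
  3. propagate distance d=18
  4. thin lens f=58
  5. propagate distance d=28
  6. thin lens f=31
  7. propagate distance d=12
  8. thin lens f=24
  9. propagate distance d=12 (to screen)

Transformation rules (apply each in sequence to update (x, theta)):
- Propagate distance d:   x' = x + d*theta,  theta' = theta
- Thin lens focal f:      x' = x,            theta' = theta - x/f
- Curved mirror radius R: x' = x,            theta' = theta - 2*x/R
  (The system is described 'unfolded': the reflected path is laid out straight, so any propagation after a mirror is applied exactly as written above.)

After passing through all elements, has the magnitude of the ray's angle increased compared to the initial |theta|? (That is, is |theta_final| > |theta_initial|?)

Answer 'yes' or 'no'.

Initial: x=8.0000 theta=0.0000
After 1 (propagate distance d=15): x=8.0000 theta=0.0000
After 2 (thin lens f=14): x=8.0000 theta=-4/7 (≈-0.5714)
After 3 (propagate distance d=18): x=-16/7 (≈-2.2857) theta=-4/7 (≈-0.5714)
After 4 (thin lens f=58): x=-16/7 (≈-2.2857) theta=-108/203 (≈-0.5320)
After 5 (propagate distance d=28): x=-3488/203 (≈-17.1823) theta=-108/203 (≈-0.5320)
After 6 (thin lens f=31): x=-3488/203 (≈-17.1823) theta=20/899 (≈0.0222)
After 7 (propagate distance d=12): x=-106448/6293 (≈-16.9153) theta=20/899 (≈0.0222)
After 8 (thin lens f=24): x=-106448/6293 (≈-16.9153) theta=13726/18879 (≈0.7271)
After 9 (propagate distance d=12 (to screen)): x=-51544/6293 (≈-8.1907) theta=13726/18879 (≈0.7271)
|theta_initial|=0.0000 |theta_final|=13726/18879 (≈0.7271) -> increased

Answer: yes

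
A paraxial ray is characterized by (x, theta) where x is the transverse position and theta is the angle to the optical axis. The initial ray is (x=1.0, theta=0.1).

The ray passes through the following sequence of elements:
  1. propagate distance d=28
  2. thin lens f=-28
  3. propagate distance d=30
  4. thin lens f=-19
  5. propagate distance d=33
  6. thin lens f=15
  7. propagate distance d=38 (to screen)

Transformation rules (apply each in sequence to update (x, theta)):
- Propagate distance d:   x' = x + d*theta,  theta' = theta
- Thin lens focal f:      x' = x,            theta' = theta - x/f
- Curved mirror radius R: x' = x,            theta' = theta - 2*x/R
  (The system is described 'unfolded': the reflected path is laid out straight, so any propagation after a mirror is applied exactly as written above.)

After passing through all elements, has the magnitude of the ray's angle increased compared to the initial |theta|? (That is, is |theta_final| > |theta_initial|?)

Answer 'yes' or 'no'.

Answer: yes

Derivation:
Initial: x=1.0000 theta=0.1000
After 1 (propagate distance d=28): x=3.8000 theta=0.1000
After 2 (thin lens f=-28): x=3.8000 theta=33/140 (≈0.2357)
After 3 (propagate distance d=30): x=761/70 (≈10.8714) theta=33/140 (≈0.2357)
After 4 (thin lens f=-19): x=761/70 (≈10.8714) theta=307/380 (≈0.8079)
After 5 (propagate distance d=33): x=19967/532 (≈37.5320) theta=307/380 (≈0.8079)
After 6 (thin lens f=15): x=19967/532 (≈37.5320) theta=-676/399 (≈-1.6942)
After 7 (propagate distance d=38 (to screen)): x=-42851/1596 (≈-26.8490) theta=-676/399 (≈-1.6942)
|theta_initial|=0.1000 |theta_final|=676/399 (≈1.6942) -> increased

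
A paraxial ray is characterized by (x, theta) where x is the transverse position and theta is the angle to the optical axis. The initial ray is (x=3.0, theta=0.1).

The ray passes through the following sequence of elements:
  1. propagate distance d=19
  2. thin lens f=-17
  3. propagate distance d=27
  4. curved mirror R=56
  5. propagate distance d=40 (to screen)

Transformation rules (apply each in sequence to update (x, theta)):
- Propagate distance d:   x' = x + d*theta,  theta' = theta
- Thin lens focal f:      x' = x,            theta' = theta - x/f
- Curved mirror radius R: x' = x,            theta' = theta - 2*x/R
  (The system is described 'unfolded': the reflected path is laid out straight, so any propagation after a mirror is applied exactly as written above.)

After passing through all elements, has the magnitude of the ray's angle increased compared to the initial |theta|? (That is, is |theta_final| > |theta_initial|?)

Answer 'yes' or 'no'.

Answer: yes

Derivation:
Initial: x=3.0000 theta=0.1000
After 1 (propagate distance d=19): x=4.9000 theta=0.1000
After 2 (thin lens f=-17): x=4.9000 theta=33/85 (≈0.3882)
After 3 (propagate distance d=27): x=523/34 (≈15.3824) theta=33/85 (≈0.3882)
After 4 (curved mirror R=56): x=523/34 (≈15.3824) theta=-767/4760 (≈-0.1611)
After 5 (propagate distance d=40 (to screen)): x=2127/238 (≈8.9370) theta=-767/4760 (≈-0.1611)
|theta_initial|=0.1000 |theta_final|=767/4760 (≈0.1611) -> increased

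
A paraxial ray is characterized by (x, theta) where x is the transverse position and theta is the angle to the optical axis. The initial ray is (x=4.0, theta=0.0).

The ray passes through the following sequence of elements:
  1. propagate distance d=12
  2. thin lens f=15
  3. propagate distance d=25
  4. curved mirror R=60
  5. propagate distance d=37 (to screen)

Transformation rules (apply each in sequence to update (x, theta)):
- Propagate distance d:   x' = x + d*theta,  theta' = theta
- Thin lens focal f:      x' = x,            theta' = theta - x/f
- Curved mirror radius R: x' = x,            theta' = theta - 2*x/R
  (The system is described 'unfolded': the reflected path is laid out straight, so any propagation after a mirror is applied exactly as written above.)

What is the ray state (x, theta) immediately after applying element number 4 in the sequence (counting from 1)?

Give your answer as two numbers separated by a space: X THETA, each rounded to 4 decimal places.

Initial: x=4.0000 theta=0.0000
After 1 (propagate distance d=12): x=4.0000 theta=0.0000
After 2 (thin lens f=15): x=4.0000 theta=-4/15 (≈-0.2667)
After 3 (propagate distance d=25): x=-8/3 (≈-2.6667) theta=-4/15 (≈-0.2667)
After 4 (curved mirror R=60): x=-8/3 (≈-2.6667) theta=-8/45 (≈-0.1778)
Rounded to 4 decimal places: x = -2.6667, theta = -0.1778

Answer: -2.6667 -0.1778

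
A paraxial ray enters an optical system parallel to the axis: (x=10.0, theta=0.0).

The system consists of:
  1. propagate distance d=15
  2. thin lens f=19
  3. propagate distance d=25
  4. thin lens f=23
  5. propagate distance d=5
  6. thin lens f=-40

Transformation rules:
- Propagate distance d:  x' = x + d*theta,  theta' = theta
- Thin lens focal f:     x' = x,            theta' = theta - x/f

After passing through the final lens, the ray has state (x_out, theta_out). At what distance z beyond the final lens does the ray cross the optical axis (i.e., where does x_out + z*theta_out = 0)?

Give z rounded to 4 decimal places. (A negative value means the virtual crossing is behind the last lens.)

Initial: x=10.0000 theta=0.0000
After 1 (propagate distance d=15): x=10.0000 theta=0.0000
After 2 (thin lens f=19): x=10.0000 theta=-10/19 (≈-0.5263)
After 3 (propagate distance d=25): x=-60/19 (≈-3.1579) theta=-10/19 (≈-0.5263)
After 4 (thin lens f=23): x=-60/19 (≈-3.1579) theta=-170/437 (≈-0.3890)
After 5 (propagate distance d=5): x=-2230/437 (≈-5.1030) theta=-170/437 (≈-0.3890)
After 6 (thin lens f=-40): x=-2230/437 (≈-5.1030) theta=-903/1748 (≈-0.5166)
z_focus = -x_out/theta_out = -(-2230/437)/(-903/1748) = -8920/903 ≈ -9.8782
Rounded to 4 decimal places: z = -9.8782

Answer: -9.8782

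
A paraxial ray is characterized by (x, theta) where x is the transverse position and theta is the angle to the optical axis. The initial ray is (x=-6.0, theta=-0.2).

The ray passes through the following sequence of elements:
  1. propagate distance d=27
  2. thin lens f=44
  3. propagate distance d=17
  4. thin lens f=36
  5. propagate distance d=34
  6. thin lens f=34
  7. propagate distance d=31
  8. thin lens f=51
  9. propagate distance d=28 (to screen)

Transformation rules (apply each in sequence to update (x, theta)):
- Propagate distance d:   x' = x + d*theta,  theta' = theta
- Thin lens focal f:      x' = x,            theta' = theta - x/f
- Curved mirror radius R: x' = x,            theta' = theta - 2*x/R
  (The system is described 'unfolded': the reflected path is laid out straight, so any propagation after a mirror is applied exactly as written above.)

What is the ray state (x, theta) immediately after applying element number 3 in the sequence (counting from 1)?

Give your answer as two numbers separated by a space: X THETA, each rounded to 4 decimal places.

Answer: -10.3955 0.0591

Derivation:
Initial: x=-6.0000 theta=-0.2000
After 1 (propagate distance d=27): x=-11.4000 theta=-0.2000
After 2 (thin lens f=44): x=-11.4000 theta=13/220 (≈0.0591)
After 3 (propagate distance d=17): x=-2287/220 (≈-10.3955) theta=13/220 (≈0.0591)
Rounded to 4 decimal places: x = -10.3955, theta = 0.0591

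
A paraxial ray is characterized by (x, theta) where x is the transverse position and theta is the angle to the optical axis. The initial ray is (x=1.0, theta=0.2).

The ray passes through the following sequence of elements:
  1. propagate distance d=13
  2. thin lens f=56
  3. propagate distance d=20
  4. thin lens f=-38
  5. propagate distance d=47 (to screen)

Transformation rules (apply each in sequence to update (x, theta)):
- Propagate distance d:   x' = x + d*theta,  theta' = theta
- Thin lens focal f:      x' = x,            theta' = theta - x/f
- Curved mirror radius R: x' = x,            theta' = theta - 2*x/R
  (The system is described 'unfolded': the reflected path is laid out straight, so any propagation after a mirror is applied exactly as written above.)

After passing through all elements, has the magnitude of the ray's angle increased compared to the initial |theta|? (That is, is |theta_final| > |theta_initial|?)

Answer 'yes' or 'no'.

Initial: x=1.0000 theta=0.2000
After 1 (propagate distance d=13): x=3.6000 theta=0.2000
After 2 (thin lens f=56): x=3.6000 theta=19/140 (≈0.1357)
After 3 (propagate distance d=20): x=221/35 (≈6.3143) theta=19/140 (≈0.1357)
After 4 (thin lens f=-38): x=221/35 (≈6.3143) theta=803/2660 (≈0.3019)
After 5 (propagate distance d=47 (to screen)): x=7791/380 (≈20.5026) theta=803/2660 (≈0.3019)
|theta_initial|=0.2000 |theta_final|=803/2660 (≈0.3019) -> increased

Answer: yes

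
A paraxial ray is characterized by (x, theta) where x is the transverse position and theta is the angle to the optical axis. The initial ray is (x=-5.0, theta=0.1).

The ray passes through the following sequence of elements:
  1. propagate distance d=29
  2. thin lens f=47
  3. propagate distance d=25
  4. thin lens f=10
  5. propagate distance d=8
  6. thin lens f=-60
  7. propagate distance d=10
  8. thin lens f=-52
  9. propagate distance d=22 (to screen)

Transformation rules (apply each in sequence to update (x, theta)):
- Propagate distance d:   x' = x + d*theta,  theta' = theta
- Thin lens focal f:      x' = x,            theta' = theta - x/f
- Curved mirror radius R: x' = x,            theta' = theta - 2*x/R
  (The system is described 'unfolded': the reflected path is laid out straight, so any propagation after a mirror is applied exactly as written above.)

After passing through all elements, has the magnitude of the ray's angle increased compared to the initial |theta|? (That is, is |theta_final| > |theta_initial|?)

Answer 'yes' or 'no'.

Initial: x=-5.0000 theta=0.1000
After 1 (propagate distance d=29): x=-2.1000 theta=0.1000
After 2 (thin lens f=47): x=-2.1000 theta=34/235 (≈0.1447)
After 3 (propagate distance d=25): x=713/470 (≈1.5170) theta=34/235 (≈0.1447)
After 4 (thin lens f=10): x=713/470 (≈1.5170) theta=-33/4700 (≈-0.0070)
After 5 (propagate distance d=8): x=3433/2350 (≈1.4609) theta=-33/4700 (≈-0.0070)
After 6 (thin lens f=-60): x=3433/2350 (≈1.4609) theta=2443/141000 (≈0.0173)
After 7 (propagate distance d=10): x=23041/14100 (≈1.6341) theta=2443/141000 (≈0.0173)
After 8 (thin lens f=-52): x=23041/14100 (≈1.6341) theta=178723/3666000 (≈0.0488)
After 9 (propagate distance d=22 (to screen)): x=1653761/611000 (≈2.7066) theta=178723/3666000 (≈0.0488)
|theta_initial|=0.1000 |theta_final|=178723/3666000 (≈0.0488) -> not increased

Answer: no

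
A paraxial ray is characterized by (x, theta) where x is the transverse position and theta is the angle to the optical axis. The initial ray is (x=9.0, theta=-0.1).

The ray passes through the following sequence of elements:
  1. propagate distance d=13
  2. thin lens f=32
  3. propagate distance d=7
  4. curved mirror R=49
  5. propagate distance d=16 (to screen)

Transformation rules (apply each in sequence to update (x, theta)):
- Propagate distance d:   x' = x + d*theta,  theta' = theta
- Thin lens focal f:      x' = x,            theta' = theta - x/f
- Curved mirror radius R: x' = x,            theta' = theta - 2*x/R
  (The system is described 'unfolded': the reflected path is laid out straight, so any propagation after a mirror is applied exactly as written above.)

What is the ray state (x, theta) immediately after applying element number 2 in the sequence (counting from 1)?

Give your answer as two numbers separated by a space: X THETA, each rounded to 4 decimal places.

Answer: 7.7000 -0.3406

Derivation:
Initial: x=9.0000 theta=-0.1000
After 1 (propagate distance d=13): x=7.7000 theta=-0.1000
After 2 (thin lens f=32): x=7.7000 theta=-109/320 (≈-0.3406)
Rounded to 4 decimal places: x = 7.7000, theta = -0.3406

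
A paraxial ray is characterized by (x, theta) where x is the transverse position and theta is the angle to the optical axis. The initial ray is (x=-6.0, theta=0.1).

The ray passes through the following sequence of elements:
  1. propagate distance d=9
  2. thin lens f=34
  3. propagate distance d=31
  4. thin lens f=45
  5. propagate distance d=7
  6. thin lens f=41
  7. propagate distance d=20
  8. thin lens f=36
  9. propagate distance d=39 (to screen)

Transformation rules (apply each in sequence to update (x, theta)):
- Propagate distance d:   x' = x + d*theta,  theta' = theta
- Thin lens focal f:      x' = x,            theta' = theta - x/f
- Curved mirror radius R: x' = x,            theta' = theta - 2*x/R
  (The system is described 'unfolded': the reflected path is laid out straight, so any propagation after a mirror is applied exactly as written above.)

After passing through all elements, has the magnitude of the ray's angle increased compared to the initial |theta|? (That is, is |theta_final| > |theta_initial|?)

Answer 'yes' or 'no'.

Answer: no

Derivation:
Initial: x=-6.0000 theta=0.1000
After 1 (propagate distance d=9): x=-5.1000 theta=0.1000
After 2 (thin lens f=34): x=-5.1000 theta=0.2500
After 3 (propagate distance d=31): x=2.6500 theta=0.2500
After 4 (thin lens f=45): x=2.6500 theta=43/225 (≈0.1911)
After 5 (propagate distance d=7): x=3589/900 (≈3.9878) theta=43/225 (≈0.1911)
After 6 (thin lens f=41): x=3589/900 (≈3.9878) theta=3463/36900 (≈0.0938)
After 7 (propagate distance d=20): x=216409/36900 (≈5.8647) theta=3463/36900 (≈0.0938)
After 8 (thin lens f=36): x=216409/36900 (≈5.8647) theta=-91741/1328400 (≈-0.0691)
After 9 (propagate distance d=39 (to screen)): x=56171/17712 (≈3.1714) theta=-91741/1328400 (≈-0.0691)
|theta_initial|=0.1000 |theta_final|=91741/1328400 (≈0.0691) -> not increased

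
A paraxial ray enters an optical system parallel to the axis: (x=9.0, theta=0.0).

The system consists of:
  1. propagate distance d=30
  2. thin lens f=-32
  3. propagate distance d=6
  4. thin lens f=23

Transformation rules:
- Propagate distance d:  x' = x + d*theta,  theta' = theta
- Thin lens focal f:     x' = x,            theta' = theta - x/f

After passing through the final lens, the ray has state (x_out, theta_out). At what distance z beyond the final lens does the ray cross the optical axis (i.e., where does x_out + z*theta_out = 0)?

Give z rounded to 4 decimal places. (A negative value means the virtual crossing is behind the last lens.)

Answer: 58.2667

Derivation:
Initial: x=9.0000 theta=0.0000
After 1 (propagate distance d=30): x=9.0000 theta=0.0000
After 2 (thin lens f=-32): x=9.0000 theta=9/32 (≈0.2813)
After 3 (propagate distance d=6): x=10.6875 theta=9/32 (≈0.2813)
After 4 (thin lens f=23): x=10.6875 theta=-135/736 (≈-0.1834)
z_focus = -x_out/theta_out = -(10.6875)/(-135/736) = 874/15 ≈ 58.2667
Rounded to 4 decimal places: z = 58.2667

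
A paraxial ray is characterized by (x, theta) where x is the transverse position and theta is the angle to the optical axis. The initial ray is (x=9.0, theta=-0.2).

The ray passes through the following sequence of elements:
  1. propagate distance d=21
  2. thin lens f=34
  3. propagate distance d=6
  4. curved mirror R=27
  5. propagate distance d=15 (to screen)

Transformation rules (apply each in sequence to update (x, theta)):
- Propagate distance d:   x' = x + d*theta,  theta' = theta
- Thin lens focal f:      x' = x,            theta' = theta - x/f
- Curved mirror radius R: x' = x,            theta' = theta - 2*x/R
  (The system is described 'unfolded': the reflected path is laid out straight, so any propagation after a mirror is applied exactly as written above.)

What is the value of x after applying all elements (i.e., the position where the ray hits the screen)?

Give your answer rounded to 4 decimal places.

Answer: -5.4235

Derivation:
Initial: x=9.0000 theta=-0.2000
After 1 (propagate distance d=21): x=4.8000 theta=-0.2000
After 2 (thin lens f=34): x=4.8000 theta=-29/85 (≈-0.3412)
After 3 (propagate distance d=6): x=234/85 (≈2.7529) theta=-29/85 (≈-0.3412)
After 4 (curved mirror R=27): x=234/85 (≈2.7529) theta=-139/255 (≈-0.5451)
After 5 (propagate distance d=15 (to screen)): x=-461/85 (≈-5.4235) theta=-139/255 (≈-0.5451)
Rounded to 4 decimal places: x = -5.4235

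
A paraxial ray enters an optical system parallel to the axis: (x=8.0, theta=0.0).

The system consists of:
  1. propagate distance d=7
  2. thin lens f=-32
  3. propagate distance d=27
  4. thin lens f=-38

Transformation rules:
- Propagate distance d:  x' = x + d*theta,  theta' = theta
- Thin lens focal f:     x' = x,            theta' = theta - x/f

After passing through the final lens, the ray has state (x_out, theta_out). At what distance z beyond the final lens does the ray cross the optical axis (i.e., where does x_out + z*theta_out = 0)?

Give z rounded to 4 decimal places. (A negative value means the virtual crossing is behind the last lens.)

Initial: x=8.0000 theta=0.0000
After 1 (propagate distance d=7): x=8.0000 theta=0.0000
After 2 (thin lens f=-32): x=8.0000 theta=0.2500
After 3 (propagate distance d=27): x=14.7500 theta=0.2500
After 4 (thin lens f=-38): x=14.7500 theta=97/152 (≈0.6382)
z_focus = -x_out/theta_out = -(14.7500)/(97/152) = -2242/97 ≈ -23.1134
Rounded to 4 decimal places: z = -23.1134

Answer: -23.1134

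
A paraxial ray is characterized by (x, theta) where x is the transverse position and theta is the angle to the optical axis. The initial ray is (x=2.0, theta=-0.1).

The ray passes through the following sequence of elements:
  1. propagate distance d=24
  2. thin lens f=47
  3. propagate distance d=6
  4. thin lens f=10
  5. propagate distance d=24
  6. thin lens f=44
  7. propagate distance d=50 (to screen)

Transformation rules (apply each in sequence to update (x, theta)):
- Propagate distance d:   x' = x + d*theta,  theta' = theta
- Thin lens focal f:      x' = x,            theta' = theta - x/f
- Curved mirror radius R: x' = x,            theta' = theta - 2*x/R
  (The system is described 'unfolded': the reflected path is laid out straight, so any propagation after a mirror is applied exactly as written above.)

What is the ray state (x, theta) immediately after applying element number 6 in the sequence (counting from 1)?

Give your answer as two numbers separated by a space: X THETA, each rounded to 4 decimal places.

Answer: -0.8672 0.0231

Derivation:
Initial: x=2.0000 theta=-0.1000
After 1 (propagate distance d=24): x=-0.4000 theta=-0.1000
After 2 (thin lens f=47): x=-0.4000 theta=-43/470 (≈-0.0915)
After 3 (propagate distance d=6): x=-223/235 (≈-0.9489) theta=-43/470 (≈-0.0915)
After 4 (thin lens f=10): x=-223/235 (≈-0.9489) theta=4/1175 (≈0.0034)
After 5 (propagate distance d=24): x=-1019/1175 (≈-0.8672) theta=4/1175 (≈0.0034)
After 6 (thin lens f=44): x=-1019/1175 (≈-0.8672) theta=239/10340 (≈0.0231)
Rounded to 4 decimal places: x = -0.8672, theta = 0.0231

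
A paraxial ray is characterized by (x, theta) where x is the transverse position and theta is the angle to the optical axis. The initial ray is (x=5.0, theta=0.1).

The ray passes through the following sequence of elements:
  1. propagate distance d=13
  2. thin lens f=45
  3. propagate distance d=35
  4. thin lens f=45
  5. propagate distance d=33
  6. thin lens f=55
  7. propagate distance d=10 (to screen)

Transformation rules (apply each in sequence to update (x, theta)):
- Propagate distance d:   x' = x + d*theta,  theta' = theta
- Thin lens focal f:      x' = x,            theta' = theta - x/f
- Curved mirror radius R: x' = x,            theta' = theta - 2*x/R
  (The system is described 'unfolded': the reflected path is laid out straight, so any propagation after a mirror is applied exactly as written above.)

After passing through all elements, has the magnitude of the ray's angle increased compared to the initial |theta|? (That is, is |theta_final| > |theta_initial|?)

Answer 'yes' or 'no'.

Initial: x=5.0000 theta=0.1000
After 1 (propagate distance d=13): x=6.3000 theta=0.1000
After 2 (thin lens f=45): x=6.3000 theta=-0.0400
After 3 (propagate distance d=35): x=4.9000 theta=-0.0400
After 4 (thin lens f=45): x=4.9000 theta=-67/450 (≈-0.1489)
After 5 (propagate distance d=33): x=-1/75 (≈-0.0133) theta=-67/450 (≈-0.1489)
After 6 (thin lens f=55): x=-1/75 (≈-0.0133) theta=-3679/24750 (≈-0.1486)
After 7 (propagate distance d=10 (to screen)): x=-3712/2475 (≈-1.4998) theta=-3679/24750 (≈-0.1486)
|theta_initial|=0.1000 |theta_final|=3679/24750 (≈0.1486) -> increased

Answer: yes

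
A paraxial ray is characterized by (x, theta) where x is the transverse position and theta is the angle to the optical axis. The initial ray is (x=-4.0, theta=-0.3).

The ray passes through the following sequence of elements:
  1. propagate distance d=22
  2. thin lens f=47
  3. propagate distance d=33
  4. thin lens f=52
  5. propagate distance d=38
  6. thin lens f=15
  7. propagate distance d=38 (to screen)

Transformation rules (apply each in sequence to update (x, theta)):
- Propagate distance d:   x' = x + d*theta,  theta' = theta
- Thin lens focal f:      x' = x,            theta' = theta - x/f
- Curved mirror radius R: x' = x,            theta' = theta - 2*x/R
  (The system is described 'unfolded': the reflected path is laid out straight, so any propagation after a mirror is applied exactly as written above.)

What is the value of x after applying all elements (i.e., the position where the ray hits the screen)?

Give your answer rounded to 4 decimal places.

Initial: x=-4.0000 theta=-0.3000
After 1 (propagate distance d=22): x=-10.6000 theta=-0.3000
After 2 (thin lens f=47): x=-10.6000 theta=-7/94 (≈-0.0745)
After 3 (propagate distance d=33): x=-6137/470 (≈-13.0574) theta=-7/94 (≈-0.0745)
After 4 (thin lens f=52): x=-6137/470 (≈-13.0574) theta=4317/24440 (≈0.1766)
After 5 (propagate distance d=38): x=-77539/12220 (≈-6.3453) theta=4317/24440 (≈0.1766)
After 6 (thin lens f=15): x=-77539/12220 (≈-6.3453) theta=219833/366600 (≈0.5997)
After 7 (propagate distance d=38 (to screen)): x=1506871/91650 (≈16.4416) theta=219833/366600 (≈0.5997)
Rounded to 4 decimal places: x = 16.4416

Answer: 16.4416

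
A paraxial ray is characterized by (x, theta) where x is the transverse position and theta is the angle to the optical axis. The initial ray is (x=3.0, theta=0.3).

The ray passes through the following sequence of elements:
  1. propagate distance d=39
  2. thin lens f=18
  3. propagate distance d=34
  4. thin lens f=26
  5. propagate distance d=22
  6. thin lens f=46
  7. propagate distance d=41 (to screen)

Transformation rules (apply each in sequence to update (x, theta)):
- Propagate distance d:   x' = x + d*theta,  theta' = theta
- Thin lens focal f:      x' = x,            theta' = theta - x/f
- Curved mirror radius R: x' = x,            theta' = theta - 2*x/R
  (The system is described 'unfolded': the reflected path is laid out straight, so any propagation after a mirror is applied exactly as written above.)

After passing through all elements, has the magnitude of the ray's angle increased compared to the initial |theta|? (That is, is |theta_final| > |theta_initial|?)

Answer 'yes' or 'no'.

Answer: no

Derivation:
Initial: x=3.0000 theta=0.3000
After 1 (propagate distance d=39): x=14.7000 theta=0.3000
After 2 (thin lens f=18): x=14.7000 theta=-31/60 (≈-0.5167)
After 3 (propagate distance d=34): x=-43/15 (≈-2.8667) theta=-31/60 (≈-0.5167)
After 4 (thin lens f=26): x=-43/15 (≈-2.8667) theta=-317/780 (≈-0.4064)
After 5 (propagate distance d=22): x=-307/26 (≈-11.8077) theta=-317/780 (≈-0.4064)
After 6 (thin lens f=46): x=-307/26 (≈-11.8077) theta=-1343/8970 (≈-0.1497)
After 7 (propagate distance d=41 (to screen)): x=-80489/4485 (≈-17.9463) theta=-1343/8970 (≈-0.1497)
|theta_initial|=0.3000 |theta_final|=1343/8970 (≈0.1497) -> not increased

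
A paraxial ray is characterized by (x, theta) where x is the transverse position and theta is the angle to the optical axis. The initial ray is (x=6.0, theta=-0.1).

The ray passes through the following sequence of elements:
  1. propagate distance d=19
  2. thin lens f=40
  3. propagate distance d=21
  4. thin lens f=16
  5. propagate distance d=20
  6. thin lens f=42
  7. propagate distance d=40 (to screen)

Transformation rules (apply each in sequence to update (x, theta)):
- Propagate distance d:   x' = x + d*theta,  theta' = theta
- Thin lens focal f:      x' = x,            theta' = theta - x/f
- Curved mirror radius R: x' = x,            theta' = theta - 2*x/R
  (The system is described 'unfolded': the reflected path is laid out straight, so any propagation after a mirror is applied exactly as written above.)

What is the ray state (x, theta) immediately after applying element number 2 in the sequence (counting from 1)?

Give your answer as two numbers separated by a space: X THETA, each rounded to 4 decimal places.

Answer: 4.1000 -0.2025

Derivation:
Initial: x=6.0000 theta=-0.1000
After 1 (propagate distance d=19): x=4.1000 theta=-0.1000
After 2 (thin lens f=40): x=4.1000 theta=-0.2025
Rounded to 4 decimal places: x = 4.1000, theta = -0.2025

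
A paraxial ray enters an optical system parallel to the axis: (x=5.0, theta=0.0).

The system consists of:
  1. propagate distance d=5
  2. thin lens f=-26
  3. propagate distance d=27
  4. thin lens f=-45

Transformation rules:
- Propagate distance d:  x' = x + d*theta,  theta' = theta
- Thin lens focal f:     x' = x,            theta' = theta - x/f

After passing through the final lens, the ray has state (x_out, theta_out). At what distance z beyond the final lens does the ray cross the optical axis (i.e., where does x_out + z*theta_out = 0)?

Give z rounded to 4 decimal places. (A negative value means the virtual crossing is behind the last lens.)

Answer: -24.3367

Derivation:
Initial: x=5.0000 theta=0.0000
After 1 (propagate distance d=5): x=5.0000 theta=0.0000
After 2 (thin lens f=-26): x=5.0000 theta=5/26 (≈0.1923)
After 3 (propagate distance d=27): x=265/26 (≈10.1923) theta=5/26 (≈0.1923)
After 4 (thin lens f=-45): x=265/26 (≈10.1923) theta=49/117 (≈0.4188)
z_focus = -x_out/theta_out = -(265/26)/(49/117) = -2385/98 ≈ -24.3367
Rounded to 4 decimal places: z = -24.3367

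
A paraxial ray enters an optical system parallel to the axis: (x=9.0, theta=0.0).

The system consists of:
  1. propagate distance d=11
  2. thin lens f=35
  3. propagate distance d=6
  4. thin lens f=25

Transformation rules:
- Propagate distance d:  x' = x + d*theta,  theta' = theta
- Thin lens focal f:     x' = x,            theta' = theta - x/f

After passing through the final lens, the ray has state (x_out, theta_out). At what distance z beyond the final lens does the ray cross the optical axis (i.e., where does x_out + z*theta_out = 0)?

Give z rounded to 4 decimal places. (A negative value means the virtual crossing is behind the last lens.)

Answer: 13.4259

Derivation:
Initial: x=9.0000 theta=0.0000
After 1 (propagate distance d=11): x=9.0000 theta=0.0000
After 2 (thin lens f=35): x=9.0000 theta=-9/35 (≈-0.2571)
After 3 (propagate distance d=6): x=261/35 (≈7.4571) theta=-9/35 (≈-0.2571)
After 4 (thin lens f=25): x=261/35 (≈7.4571) theta=-486/875 (≈-0.5554)
z_focus = -x_out/theta_out = -(261/35)/(-486/875) = 725/54 ≈ 13.4259
Rounded to 4 decimal places: z = 13.4259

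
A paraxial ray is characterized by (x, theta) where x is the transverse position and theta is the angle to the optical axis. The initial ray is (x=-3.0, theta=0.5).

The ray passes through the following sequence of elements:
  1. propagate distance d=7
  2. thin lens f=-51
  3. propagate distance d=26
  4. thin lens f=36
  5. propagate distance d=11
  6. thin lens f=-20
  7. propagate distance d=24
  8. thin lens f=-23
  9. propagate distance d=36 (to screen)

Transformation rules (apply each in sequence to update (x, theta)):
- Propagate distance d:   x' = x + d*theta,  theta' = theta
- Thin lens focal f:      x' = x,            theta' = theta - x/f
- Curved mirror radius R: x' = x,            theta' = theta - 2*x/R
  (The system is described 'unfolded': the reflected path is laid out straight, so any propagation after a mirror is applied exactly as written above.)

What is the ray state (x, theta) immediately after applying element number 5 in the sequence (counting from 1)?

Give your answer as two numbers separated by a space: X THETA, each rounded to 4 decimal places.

Initial: x=-3.0000 theta=0.5000
After 1 (propagate distance d=7): x=0.5000 theta=0.5000
After 2 (thin lens f=-51): x=0.5000 theta=26/51 (≈0.5098)
After 3 (propagate distance d=26): x=1403/102 (≈13.7549) theta=26/51 (≈0.5098)
After 4 (thin lens f=36): x=1403/102 (≈13.7549) theta=469/3672 (≈0.1277)
After 5 (propagate distance d=11): x=55667/3672 (≈15.1599) theta=469/3672 (≈0.1277)
Rounded to 4 decimal places: x = 15.1599, theta = 0.1277

Answer: 15.1599 0.1277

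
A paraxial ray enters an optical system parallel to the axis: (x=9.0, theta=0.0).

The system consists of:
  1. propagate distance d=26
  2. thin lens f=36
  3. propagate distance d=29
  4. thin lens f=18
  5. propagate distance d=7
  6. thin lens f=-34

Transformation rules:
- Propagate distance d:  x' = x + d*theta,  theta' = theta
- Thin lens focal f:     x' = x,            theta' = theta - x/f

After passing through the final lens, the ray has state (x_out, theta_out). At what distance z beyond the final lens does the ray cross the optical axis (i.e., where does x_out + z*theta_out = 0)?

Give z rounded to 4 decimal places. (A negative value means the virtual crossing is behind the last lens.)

Initial: x=9.0000 theta=0.0000
After 1 (propagate distance d=26): x=9.0000 theta=0.0000
After 2 (thin lens f=36): x=9.0000 theta=-0.2500
After 3 (propagate distance d=29): x=1.7500 theta=-0.2500
After 4 (thin lens f=18): x=1.7500 theta=-25/72 (≈-0.3472)
After 5 (propagate distance d=7): x=-49/72 (≈-0.6806) theta=-25/72 (≈-0.3472)
After 6 (thin lens f=-34): x=-49/72 (≈-0.6806) theta=-899/2448 (≈-0.3672)
z_focus = -x_out/theta_out = -(-49/72)/(-899/2448) = -1666/899 ≈ -1.8532
Rounded to 4 decimal places: z = -1.8532

Answer: -1.8532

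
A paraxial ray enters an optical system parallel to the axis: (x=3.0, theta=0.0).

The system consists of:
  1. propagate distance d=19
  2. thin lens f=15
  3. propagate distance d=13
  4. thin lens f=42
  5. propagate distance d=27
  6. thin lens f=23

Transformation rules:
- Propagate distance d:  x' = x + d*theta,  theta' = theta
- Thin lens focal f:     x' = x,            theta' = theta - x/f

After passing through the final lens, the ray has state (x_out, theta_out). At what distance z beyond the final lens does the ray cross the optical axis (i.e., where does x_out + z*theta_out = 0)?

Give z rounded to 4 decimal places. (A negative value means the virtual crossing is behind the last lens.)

Initial: x=3.0000 theta=0.0000
After 1 (propagate distance d=19): x=3.0000 theta=0.0000
After 2 (thin lens f=15): x=3.0000 theta=-0.2000
After 3 (propagate distance d=13): x=0.4000 theta=-0.2000
After 4 (thin lens f=42): x=0.4000 theta=-22/105 (≈-0.2095)
After 5 (propagate distance d=27): x=-184/35 (≈-5.2571) theta=-22/105 (≈-0.2095)
After 6 (thin lens f=23): x=-184/35 (≈-5.2571) theta=2/105 (≈0.0190)
z_focus = -x_out/theta_out = -(-184/35)/(2/105) = 276.0000
Rounded to 4 decimal places: z = 276.0000

Answer: 276.0000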